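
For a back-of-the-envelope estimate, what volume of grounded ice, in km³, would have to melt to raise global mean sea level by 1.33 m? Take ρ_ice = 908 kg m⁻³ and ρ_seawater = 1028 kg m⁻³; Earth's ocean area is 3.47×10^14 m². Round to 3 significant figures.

≈ 5.23×10^5 km³

Required water volume = Δh × A = 1.33 m × 3.47×10^14 m² = 4.615×10^14 m³ = 4.615×10^5 km³.
Ice volume = water volume × ρ_w/ρ_ice = 4.615×10^5 × 1028/908 = 5.23×10^5 km³.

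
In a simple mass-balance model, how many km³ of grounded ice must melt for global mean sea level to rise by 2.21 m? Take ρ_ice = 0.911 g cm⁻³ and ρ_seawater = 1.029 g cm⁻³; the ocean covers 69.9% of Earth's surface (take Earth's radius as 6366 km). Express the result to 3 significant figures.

Required water volume = Δh × A = 2.21 m × 3.56×10^14 m² = 7.867×10^14 m³ = 7.867×10^5 km³.
Ice volume = water volume × ρ_w/ρ_ice = 7.867×10^5 × 1029/911 = 8.89×10^5 km³.

≈ 8.89×10^5 km³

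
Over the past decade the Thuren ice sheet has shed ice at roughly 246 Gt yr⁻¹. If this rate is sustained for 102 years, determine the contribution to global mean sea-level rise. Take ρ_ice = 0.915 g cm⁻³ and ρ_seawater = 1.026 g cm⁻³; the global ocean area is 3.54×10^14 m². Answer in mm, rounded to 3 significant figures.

Total mass lost = 246 Gt/yr × 102 yr = 2.509×10^4 Gt = 2.509×10^16 kg.
ρ_w = 1.026 g cm⁻³ = 1026 kg m⁻³, so water volume = 2.509×10^16 / 1026 = 2.446×10^13 m³.
Δh = 2.446×10^13 / 3.54×10^14 = 0.0691 m = 69.1 mm.

≈ 69.1 mm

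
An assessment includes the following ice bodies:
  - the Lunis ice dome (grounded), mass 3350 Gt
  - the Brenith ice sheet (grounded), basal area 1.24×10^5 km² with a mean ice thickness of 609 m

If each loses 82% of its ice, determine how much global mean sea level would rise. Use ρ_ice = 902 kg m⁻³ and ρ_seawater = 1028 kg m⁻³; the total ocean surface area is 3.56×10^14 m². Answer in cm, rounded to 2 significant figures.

≈ 16 cm

Lunis: 0.82 × 3350 Gt = 2.747×10^15 kg; dividing by ρ_w = 1028 kg m⁻³ gives 2.672×10^12 m³ of water.
Brenith: ice volume = 1.24×10^5 km² × 609 m = 7.552×10^4 km³; 0.82 × 7.552×10^4 × (902/1028) = 5.433×10^4 km³ of water.
Total added water ≈ 5.701×10^13 m³ over 3.56×10^14 m² → Δh = 0.160 m = 16 cm.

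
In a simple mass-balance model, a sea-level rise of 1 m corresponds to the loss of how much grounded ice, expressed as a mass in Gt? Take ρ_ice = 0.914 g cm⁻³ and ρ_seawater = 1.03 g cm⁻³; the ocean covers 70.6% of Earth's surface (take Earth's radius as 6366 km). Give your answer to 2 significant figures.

≈ 3.7×10^5 Gt

Required water volume = Δh × A = 1 m × 3.60×10^14 m² = 3.595×10^14 m³.
ρ_w = 1.03 g cm⁻³ = 1030 kg m⁻³, so the mass of water = 3.595×10^14 m³ × 1030 kg m⁻³ = 3.703×10^17 kg = 3.7×10^5 Gt (and the same mass of ice, by conservation).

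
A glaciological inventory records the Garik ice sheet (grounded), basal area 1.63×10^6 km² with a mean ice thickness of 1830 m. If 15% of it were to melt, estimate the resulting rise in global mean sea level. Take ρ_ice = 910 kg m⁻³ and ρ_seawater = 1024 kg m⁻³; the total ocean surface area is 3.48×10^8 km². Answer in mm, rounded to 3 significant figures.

Garik: ice volume = 1.63×10^6 km² × 1830 m = 2.983×10^6 km³; 0.15 × 2.983×10^6 × (910/1024) = 3.976×10^5 km³ of water.
Spread over 3.48×10^14 m² of ocean, Δh = 3.976×10^14 / 3.48×10^14 = 1.14 m = 1140 mm.

≈ 1140 mm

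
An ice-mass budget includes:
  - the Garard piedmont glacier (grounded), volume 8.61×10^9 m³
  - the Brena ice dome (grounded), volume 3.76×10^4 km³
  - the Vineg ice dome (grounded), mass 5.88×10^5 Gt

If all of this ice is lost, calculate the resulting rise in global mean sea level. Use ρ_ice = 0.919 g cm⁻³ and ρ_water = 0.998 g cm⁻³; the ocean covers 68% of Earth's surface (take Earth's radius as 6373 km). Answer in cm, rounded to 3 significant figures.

Garard: 8.61×10^9 m³ × (919/998) = 7.928×10^9 m³ of water.
Brena: 3.76×10^4 km³ × (919/998) = 3.462×10^4 km³ of water.
Vineg: 5.88×10^5 Gt = 5.880×10^17 kg; dividing by ρ_w = 0.998 g cm⁻³ = 998 kg m⁻³ gives 5.892×10^14 m³ of water.
Total added water ≈ 6.238×10^14 m³ over 3.47×10^14 m² → Δh = 1.80 m = 180 cm.

≈ 180 cm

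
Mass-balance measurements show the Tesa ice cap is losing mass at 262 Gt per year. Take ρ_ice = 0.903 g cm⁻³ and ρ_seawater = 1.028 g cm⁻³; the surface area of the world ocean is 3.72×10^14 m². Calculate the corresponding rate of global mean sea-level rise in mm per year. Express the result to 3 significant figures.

ρ_w = 1.028 g cm⁻³ = 1028 kg m⁻³. Annual water volume added = 262 Gt / ρ_w = 2.620×10^14 kg / 1028 kg m⁻³ = 2.549×10^11 m³.
Δh per year = 2.549×10^11 / 3.72×10^14 = 6.85×10^-4 m = 0.685 mm.

≈ 0.685 mm/yr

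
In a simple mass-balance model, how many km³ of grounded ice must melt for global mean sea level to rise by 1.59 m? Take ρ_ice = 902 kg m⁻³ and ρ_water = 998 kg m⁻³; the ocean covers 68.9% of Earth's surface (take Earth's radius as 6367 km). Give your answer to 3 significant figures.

≈ 6.17×10^5 km³

Required water volume = Δh × A = 1.59 m × 3.51×10^14 m² = 5.581×10^14 m³ = 5.581×10^5 km³.
Ice volume = water volume × ρ_w/ρ_ice = 5.581×10^5 × 998/902 = 6.17×10^5 km³.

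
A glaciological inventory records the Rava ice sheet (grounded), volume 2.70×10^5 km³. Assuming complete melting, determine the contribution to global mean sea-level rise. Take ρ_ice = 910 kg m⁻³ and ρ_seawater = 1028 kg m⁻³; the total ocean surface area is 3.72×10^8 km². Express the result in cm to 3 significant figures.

≈ 64.2 cm

Rava: 2.70×10^5 km³ × (910/1028) = 2.390×10^5 km³ of water.
Spread over 3.72×10^14 m² of ocean, Δh = 2.390×10^14 / 3.72×10^14 = 0.642 m = 64.2 cm.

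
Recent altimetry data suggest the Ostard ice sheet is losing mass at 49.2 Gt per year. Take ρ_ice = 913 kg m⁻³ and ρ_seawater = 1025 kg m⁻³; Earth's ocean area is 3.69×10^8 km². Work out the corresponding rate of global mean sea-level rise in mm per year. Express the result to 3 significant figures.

ρ_w = 1025 kg m⁻³. Annual water volume added = 49.2 Gt / ρ_w = 4.920×10^13 kg / 1025 kg m⁻³ = 4.800×10^10 m³.
Δh per year = 4.800×10^10 / 3.69×10^14 = 1.30×10^-4 m = 0.130 mm.

≈ 0.130 mm/yr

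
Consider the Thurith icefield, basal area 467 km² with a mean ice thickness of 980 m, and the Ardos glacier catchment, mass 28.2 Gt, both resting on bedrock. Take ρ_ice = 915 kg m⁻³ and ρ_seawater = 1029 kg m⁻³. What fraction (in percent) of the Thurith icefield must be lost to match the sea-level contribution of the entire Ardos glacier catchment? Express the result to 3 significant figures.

≈ 6.73 %

Equal sea-level rise means equal mass of meltwater, i.e. equal mass of ice lost.
Ice mass of Ardos: 2.820×10^13 kg; ice mass of Thurith: 4.188×10^14 kg.
Fraction required = 2.820×10^13 / 4.188×10^14 = 0.0673 → 6.73 %.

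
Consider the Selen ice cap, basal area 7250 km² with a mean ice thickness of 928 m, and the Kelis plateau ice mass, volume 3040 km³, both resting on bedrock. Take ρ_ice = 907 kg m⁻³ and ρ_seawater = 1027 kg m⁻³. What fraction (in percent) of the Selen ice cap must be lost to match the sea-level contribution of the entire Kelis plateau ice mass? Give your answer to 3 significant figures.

≈ 45.2 %

Equal sea-level rise means equal mass of meltwater, i.e. equal mass of ice lost.
Ice mass of Kelis: 2.757×10^15 kg; ice mass of Selen: 6.102×10^15 kg.
Fraction required = 2.757×10^15 / 6.102×10^15 = 0.452 → 45.2 %.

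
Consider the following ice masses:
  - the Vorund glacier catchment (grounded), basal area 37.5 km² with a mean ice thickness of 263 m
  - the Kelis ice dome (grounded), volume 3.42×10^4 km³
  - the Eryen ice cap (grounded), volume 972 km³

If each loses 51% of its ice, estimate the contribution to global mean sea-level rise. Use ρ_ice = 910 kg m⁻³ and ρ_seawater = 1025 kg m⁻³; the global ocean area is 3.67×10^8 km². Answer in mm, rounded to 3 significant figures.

Vorund: ice volume = 37.5 km² × 263 m = 9.863 km³; 0.51 × 9.863 × (910/1025) = 4.466 km³ of water.
Kelis: 0.51 × 3.42×10^4 km³ × (910/1025) = 1.549×10^4 km³ of water.
Eryen: 0.51 × 972 km³ × (910/1025) = 440.1 km³ of water.
Total added water ≈ 1.593×10^13 m³ over 3.67×10^14 m² → Δh = 0.0434 m = 43.4 mm.

≈ 43.4 mm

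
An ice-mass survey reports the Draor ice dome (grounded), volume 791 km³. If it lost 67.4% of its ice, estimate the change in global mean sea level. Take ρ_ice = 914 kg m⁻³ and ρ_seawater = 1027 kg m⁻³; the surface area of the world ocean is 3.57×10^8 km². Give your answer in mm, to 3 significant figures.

Draor: 0.674 × 791 km³ × (914/1027) = 474.5 km³ of water.
Spread over 3.57×10^14 m² of ocean, Δh = 4.745×10^11 / 3.57×10^14 = 1.33×10^-3 m = 1.33 mm.

≈ 1.33 mm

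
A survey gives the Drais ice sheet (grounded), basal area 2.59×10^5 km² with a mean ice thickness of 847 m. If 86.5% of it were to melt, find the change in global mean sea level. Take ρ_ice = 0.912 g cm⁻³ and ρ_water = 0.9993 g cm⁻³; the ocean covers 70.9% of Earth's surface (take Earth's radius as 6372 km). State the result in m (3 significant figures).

≈ 0.479 m

Drais: ice volume = 2.59×10^5 km² × 847 m = 2.194×10^5 km³; 0.865 × 2.194×10^5 × (912/999.3) = 1.732×10^5 km³ of water.
Spread over 3.62×10^14 m² of ocean, Δh = 1.732×10^14 / 3.62×10^14 = 0.479 m.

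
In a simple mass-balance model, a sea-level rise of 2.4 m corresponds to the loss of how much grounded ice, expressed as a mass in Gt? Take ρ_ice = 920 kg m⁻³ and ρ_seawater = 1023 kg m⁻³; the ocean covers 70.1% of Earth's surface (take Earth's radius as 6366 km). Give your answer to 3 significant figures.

Required water volume = Δh × A = 2.4 m × 3.57×10^14 m² = 8.568×10^14 m³.
ρ_w = 1023 kg m⁻³, so the mass of water = 8.568×10^14 m³ × 1023 kg m⁻³ = 8.765×10^17 kg = 8.76×10^5 Gt (and the same mass of ice, by conservation).

≈ 8.76×10^5 Gt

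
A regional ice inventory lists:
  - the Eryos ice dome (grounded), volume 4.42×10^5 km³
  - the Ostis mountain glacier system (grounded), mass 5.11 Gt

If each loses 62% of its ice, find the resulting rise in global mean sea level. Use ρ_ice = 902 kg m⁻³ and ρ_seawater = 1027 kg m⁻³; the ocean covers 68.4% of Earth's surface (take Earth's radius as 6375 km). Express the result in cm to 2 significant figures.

≈ 69 cm

Eryos: 0.62 × 4.42×10^5 km³ × (902/1027) = 2.407×10^5 km³ of water.
Ostis: 0.62 × 5.11 Gt = 3.168×10^12 kg; dividing by ρ_w = 1027 kg m⁻³ gives 3.085×10^9 m³ of water.
Total added water ≈ 2.407×10^14 m³ over 3.49×10^14 m² → Δh = 0.689 m = 69 cm.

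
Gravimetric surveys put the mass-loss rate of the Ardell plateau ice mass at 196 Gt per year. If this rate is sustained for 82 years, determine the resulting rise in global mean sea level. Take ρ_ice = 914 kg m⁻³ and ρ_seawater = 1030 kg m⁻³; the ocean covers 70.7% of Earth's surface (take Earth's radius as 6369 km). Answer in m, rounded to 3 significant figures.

≈ 0.0433 m

Total mass lost = 196 Gt/yr × 82 yr = 1.607×10^4 Gt = 1.607×10^16 kg.
ρ_w = 1030 kg m⁻³, so water volume = 1.607×10^16 / 1030 = 1.560×10^13 m³.
Δh = 1.560×10^13 / 3.60×10^14 = 0.0433 m.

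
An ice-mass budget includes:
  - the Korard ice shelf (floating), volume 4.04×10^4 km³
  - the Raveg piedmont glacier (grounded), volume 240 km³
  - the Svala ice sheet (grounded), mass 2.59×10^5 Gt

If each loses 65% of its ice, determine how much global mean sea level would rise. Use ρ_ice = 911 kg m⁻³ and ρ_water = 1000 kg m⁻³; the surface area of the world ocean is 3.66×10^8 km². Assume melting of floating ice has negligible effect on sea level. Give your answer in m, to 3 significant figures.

The Korard ice shelf is floating and already displaces its own weight of water, so its melt adds essentially nothing to sea level.
Raveg: 0.65 × 240 km³ × (911/1000) = 142.1 km³ of water.
Svala: 0.65 × 2.59×10^5 Gt = 1.684×10^17 kg; dividing by ρ_w = 1000 kg m⁻³ gives 1.684×10^14 m³ of water.
Total added water ≈ 1.685×10^14 m³ over 3.66×10^14 m² → Δh = 0.460 m.

≈ 0.460 m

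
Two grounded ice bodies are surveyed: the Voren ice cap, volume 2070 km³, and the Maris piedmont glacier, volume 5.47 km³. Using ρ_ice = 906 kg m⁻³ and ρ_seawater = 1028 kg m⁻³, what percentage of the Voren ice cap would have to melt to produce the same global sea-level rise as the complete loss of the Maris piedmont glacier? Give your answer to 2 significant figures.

Equal sea-level rise means equal mass of meltwater, i.e. equal mass of ice lost.
Ice mass of Maris: 4.956×10^12 kg; ice mass of Voren: 1.875×10^15 kg.
Fraction required = 4.956×10^12 / 1.875×10^15 = 2.64×10^-3 → 0.26 %.

≈ 0.26 %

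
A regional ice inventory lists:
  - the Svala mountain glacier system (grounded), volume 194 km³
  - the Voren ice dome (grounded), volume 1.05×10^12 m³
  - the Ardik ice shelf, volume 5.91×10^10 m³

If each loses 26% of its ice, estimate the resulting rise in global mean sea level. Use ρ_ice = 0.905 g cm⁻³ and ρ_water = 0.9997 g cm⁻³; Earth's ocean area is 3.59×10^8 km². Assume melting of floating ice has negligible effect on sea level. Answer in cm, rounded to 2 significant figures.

Svala: 0.26 × 194 km³ × (905/999.7) = 45.66 km³ of water.
Voren: 0.26 × 1.05×10^12 m³ × (905/999.7) = 2.471×10^11 m³ of water.
The Ardik ice shelf is floating and already displaces its own weight of water, so its melt adds essentially nothing to sea level.
Total added water ≈ 2.928×10^11 m³ over 3.59×10^14 m² → Δh = 8.16×10^-4 m = 0.082 cm.

≈ 0.082 cm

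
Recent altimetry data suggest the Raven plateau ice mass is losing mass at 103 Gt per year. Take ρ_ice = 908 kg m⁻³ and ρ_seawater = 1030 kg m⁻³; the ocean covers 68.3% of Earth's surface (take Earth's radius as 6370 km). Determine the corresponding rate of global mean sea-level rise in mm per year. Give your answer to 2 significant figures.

ρ_w = 1030 kg m⁻³. Annual water volume added = 103 Gt / ρ_w = 1.030×10^14 kg / 1030 kg m⁻³ = 1.000×10^11 m³.
Δh per year = 1.000×10^11 / 3.48×10^14 = 2.87×10^-4 m = 0.29 mm.

≈ 0.29 mm/yr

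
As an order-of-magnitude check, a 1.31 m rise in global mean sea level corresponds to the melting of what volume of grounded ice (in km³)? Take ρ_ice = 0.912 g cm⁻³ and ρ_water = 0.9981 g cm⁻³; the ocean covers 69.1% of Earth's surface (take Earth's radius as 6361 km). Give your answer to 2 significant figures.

≈ 5.0×10^5 km³

Required water volume = Δh × A = 1.31 m × 3.51×10^14 m² = 4.603×10^14 m³ = 4.603×10^5 km³.
Ice volume = water volume × ρ_w/ρ_ice = 4.603×10^5 × 998.1/912 = 5.0×10^5 km³.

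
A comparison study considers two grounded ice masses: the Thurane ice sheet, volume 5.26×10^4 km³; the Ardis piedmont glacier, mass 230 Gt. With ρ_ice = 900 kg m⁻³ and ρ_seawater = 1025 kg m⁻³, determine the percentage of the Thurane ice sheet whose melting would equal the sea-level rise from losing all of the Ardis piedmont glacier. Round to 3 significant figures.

≈ 0.486 %

Equal sea-level rise means equal mass of meltwater, i.e. equal mass of ice lost.
Ice mass of Ardis: 2.300×10^14 kg; ice mass of Thurane: 4.734×10^16 kg.
Fraction required = 2.300×10^14 / 4.734×10^16 = 4.86×10^-3 → 0.486 %.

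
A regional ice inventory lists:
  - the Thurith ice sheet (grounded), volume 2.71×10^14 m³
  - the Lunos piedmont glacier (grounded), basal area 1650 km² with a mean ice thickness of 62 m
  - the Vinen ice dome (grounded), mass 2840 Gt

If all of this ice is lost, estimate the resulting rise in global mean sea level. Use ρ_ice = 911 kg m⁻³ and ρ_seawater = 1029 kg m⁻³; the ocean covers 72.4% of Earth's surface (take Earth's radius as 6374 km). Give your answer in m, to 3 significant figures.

Thurith: 2.71×10^14 m³ × (911/1029) = 2.399×10^14 m³ of water.
Lunos: ice volume = 1650 km² × 62 m = 102.3 km³; 102.3 × (911/1029) = 90.57 km³ of water.
Vinen: 2840 Gt = 2.840×10^15 kg; dividing by ρ_w = 1029 kg m⁻³ gives 2.760×10^12 m³ of water.
Total added water ≈ 2.428×10^14 m³ over 3.70×10^14 m² → Δh = 0.657 m.

≈ 0.657 m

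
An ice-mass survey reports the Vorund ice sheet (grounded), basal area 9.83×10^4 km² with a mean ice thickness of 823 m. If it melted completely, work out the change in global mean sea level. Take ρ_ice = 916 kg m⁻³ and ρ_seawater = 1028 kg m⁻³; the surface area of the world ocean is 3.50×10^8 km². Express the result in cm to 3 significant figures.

Vorund: ice volume = 9.83×10^4 km² × 823 m = 8.090×10^4 km³; 8.090×10^4 × (916/1028) = 7.209×10^4 km³ of water.
Spread over 3.50×10^14 m² of ocean, Δh = 7.209×10^13 / 3.50×10^14 = 0.206 m = 20.6 cm.

≈ 20.6 cm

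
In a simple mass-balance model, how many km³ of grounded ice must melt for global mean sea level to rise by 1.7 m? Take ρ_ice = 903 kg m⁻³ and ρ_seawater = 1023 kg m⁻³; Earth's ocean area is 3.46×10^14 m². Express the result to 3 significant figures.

Required water volume = Δh × A = 1.7 m × 3.46×10^14 m² = 5.882×10^14 m³ = 5.882×10^5 km³.
Ice volume = water volume × ρ_w/ρ_ice = 5.882×10^5 × 1023/903 = 6.66×10^5 km³.

≈ 6.66×10^5 km³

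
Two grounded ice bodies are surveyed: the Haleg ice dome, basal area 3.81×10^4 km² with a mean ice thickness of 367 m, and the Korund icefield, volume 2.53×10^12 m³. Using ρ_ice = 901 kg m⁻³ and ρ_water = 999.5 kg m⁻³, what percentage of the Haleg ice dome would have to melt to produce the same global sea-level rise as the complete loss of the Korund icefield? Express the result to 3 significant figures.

Equal sea-level rise means equal mass of meltwater, i.e. equal mass of ice lost.
Ice mass of Korund: 2.280×10^15 kg; ice mass of Haleg: 1.260×10^16 kg.
Fraction required = 2.280×10^15 / 1.260×10^16 = 0.181 → 18.1 %.

≈ 18.1 %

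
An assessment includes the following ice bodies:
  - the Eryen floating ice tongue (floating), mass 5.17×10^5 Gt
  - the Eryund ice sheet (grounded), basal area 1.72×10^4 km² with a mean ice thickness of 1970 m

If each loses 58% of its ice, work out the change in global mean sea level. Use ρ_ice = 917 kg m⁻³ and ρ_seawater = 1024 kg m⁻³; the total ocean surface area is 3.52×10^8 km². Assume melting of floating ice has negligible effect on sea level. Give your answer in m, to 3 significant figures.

≈ 0.0500 m

The Eryen floating ice tongue is floating and already displaces its own weight of water, so its melt adds essentially nothing to sea level.
Eryund: ice volume = 1.72×10^4 km² × 1970 m = 3.388×10^4 km³; 0.58 × 3.388×10^4 × (917/1024) = 1.760×10^4 km³ of water.
Total added water ≈ 1.760×10^13 m³ over 3.52×10^14 m² → Δh = 0.0500 m.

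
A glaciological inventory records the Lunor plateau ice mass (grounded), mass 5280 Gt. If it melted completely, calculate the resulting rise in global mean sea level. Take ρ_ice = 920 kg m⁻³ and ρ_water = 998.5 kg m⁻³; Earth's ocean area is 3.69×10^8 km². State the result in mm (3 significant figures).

≈ 14.3 mm

Lunor: 5280 Gt = 5.280×10^15 kg; dividing by ρ_w = 998.5 kg m⁻³ gives 5.288×10^12 m³ of water.
Spread over 3.69×10^14 m² of ocean, Δh = 5.288×10^12 / 3.69×10^14 = 0.0143 m = 14.3 mm.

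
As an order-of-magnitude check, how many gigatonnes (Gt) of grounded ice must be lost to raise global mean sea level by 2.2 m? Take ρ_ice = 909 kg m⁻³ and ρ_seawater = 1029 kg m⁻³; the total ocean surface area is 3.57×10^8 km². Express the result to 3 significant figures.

≈ 8.08×10^5 Gt

Required water volume = Δh × A = 2.2 m × 3.57×10^14 m² = 7.854×10^14 m³.
ρ_w = 1029 kg m⁻³, so the mass of water = 7.854×10^14 m³ × 1029 kg m⁻³ = 8.082×10^17 kg = 8.08×10^5 Gt (and the same mass of ice, by conservation).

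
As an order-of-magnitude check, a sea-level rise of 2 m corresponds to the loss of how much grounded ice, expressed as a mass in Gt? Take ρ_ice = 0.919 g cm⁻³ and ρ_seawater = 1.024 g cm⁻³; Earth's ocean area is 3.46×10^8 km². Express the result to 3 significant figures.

Required water volume = Δh × A = 2 m × 3.46×10^14 m² = 6.920×10^14 m³.
ρ_w = 1.024 g cm⁻³ = 1024 kg m⁻³, so the mass of water = 6.920×10^14 m³ × 1024 kg m⁻³ = 7.086×10^17 kg = 7.09×10^5 Gt (and the same mass of ice, by conservation).

≈ 7.09×10^5 Gt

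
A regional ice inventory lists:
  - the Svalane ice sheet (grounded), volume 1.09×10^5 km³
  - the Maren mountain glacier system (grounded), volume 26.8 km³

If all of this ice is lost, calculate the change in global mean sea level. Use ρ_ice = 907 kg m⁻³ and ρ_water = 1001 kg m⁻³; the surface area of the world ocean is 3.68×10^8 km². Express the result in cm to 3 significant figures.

≈ 26.8 cm

Svalane: 1.09×10^5 km³ × (907/1001) = 9.876×10^4 km³ of water.
Maren: 26.8 km³ × (907/1001) = 24.28 km³ of water.
Total added water ≈ 9.879×10^13 m³ over 3.68×10^14 m² → Δh = 0.268 m = 26.8 cm.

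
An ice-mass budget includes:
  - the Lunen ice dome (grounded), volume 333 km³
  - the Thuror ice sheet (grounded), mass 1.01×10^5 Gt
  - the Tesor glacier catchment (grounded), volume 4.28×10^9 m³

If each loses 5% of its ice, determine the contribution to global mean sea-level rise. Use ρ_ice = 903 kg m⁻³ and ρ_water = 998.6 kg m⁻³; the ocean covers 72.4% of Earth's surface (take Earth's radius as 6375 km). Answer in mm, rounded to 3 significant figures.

≈ 13.7 mm

Lunen: 0.05 × 333 km³ × (903/998.6) = 15.06 km³ of water.
Thuror: 0.05 × 1.01×10^5 Gt = 5.050×10^15 kg; dividing by ρ_w = 998.6 kg m⁻³ gives 5.057×10^12 m³ of water.
Tesor: 0.05 × 4.28×10^9 m³ × (903/998.6) = 1.935×10^8 m³ of water.
Total added water ≈ 5.072×10^12 m³ over 3.70×10^14 m² → Δh = 0.0137 m = 13.7 mm.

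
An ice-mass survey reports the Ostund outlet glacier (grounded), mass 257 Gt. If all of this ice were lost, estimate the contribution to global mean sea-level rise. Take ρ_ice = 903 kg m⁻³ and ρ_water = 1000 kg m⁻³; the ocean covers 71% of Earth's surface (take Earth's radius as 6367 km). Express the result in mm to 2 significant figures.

Ostund: 257 Gt = 2.570×10^14 kg; dividing by ρ_w = 1000 kg m⁻³ gives 2.570×10^11 m³ of water.
Spread over 3.62×10^14 m² of ocean, Δh = 2.570×10^11 / 3.62×10^14 = 7.11×10^-4 m = 0.71 mm.

≈ 0.71 mm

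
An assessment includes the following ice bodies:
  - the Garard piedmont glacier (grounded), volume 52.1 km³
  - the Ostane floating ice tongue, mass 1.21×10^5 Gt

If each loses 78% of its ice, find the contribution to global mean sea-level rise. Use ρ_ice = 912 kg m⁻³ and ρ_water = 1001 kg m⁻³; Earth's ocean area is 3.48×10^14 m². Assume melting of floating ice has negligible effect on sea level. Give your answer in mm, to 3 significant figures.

≈ 0.106 mm

Garard: 0.78 × 52.1 km³ × (912/1001) = 37.02 km³ of water.
The Ostane floating ice tongue is floating and already displaces its own weight of water, so its melt adds essentially nothing to sea level.
Total added water ≈ 3.702×10^10 m³ over 3.48×10^14 m² → Δh = 1.06×10^-4 m = 0.106 mm.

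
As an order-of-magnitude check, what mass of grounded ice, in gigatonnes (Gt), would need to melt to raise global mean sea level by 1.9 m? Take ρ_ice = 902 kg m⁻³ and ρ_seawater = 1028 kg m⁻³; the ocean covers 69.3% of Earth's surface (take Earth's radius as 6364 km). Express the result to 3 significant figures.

≈ 6.89×10^5 Gt

Required water volume = Δh × A = 1.9 m × 3.53×10^14 m² = 6.701×10^14 m³.
ρ_w = 1028 kg m⁻³, so the mass of water = 6.701×10^14 m³ × 1028 kg m⁻³ = 6.889×10^17 kg = 6.89×10^5 Gt (and the same mass of ice, by conservation).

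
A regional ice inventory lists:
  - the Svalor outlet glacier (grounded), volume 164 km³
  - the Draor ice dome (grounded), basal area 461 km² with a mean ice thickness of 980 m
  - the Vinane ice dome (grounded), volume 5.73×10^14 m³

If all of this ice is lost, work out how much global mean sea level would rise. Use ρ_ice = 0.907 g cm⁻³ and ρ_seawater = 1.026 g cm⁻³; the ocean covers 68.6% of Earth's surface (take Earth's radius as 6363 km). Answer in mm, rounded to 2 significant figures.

Svalor: 164 km³ × (907/1026) = 145.0 km³ of water.
Draor: ice volume = 461 km² × 980 m = 451.8 km³; 451.8 × (907/1026) = 399.4 km³ of water.
Vinane: 5.73×10^14 m³ × (907/1026) = 5.065×10^14 m³ of water.
Total added water ≈ 5.071×10^14 m³ over 3.49×10^14 m² → Δh = 1.45 m = 1500 mm.

≈ 1500 mm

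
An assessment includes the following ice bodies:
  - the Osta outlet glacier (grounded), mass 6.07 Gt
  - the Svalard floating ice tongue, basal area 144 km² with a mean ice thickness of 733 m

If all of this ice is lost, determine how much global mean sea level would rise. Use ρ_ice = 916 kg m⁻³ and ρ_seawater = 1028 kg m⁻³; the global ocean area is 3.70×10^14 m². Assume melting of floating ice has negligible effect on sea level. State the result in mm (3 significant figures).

≈ 0.0160 mm

Osta: 6.07 Gt = 6.070×10^12 kg; dividing by ρ_w = 1028 kg m⁻³ gives 5.905×10^9 m³ of water.
The Svalard floating ice tongue is floating and already displaces its own weight of water, so its melt adds essentially nothing to sea level.
Total added water ≈ 5.905×10^9 m³ over 3.70×10^14 m² → Δh = 1.60×10^-5 m = 0.0160 mm.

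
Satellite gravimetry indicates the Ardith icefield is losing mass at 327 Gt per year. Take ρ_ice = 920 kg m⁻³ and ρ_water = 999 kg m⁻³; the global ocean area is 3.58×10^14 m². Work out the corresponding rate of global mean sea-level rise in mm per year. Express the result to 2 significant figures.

ρ_w = 999 kg m⁻³. Annual water volume added = 327 Gt / ρ_w = 3.270×10^14 kg / 999 kg m⁻³ = 3.273×10^11 m³.
Δh per year = 3.273×10^11 / 3.58×10^14 = 9.14×10^-4 m = 0.91 mm.

≈ 0.91 mm/yr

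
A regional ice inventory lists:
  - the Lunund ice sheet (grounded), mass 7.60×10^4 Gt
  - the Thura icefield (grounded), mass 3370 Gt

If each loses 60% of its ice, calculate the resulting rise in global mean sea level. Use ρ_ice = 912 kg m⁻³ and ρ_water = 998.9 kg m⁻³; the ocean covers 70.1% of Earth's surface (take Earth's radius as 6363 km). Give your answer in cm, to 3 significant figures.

Lunund: 0.6 × 7.60×10^4 Gt = 4.560×10^16 kg; dividing by ρ_w = 998.9 kg m⁻³ gives 4.565×10^13 m³ of water.
Thura: 0.6 × 3370 Gt = 2.022×10^15 kg; dividing by ρ_w = 998.9 kg m⁻³ gives 2.024×10^12 m³ of water.
Total added water ≈ 4.767×10^13 m³ over 3.57×10^14 m² → Δh = 0.134 m = 13.4 cm.

≈ 13.4 cm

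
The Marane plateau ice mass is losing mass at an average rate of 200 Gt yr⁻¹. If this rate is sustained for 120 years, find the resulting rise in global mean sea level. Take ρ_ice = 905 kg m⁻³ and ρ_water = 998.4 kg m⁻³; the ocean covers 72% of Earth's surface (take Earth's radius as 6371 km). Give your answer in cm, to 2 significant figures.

Total mass lost = 200 Gt/yr × 120 yr = 2.400×10^4 Gt = 2.400×10^16 kg.
ρ_w = 998.4 kg m⁻³, so water volume = 2.400×10^16 / 998.4 = 2.404×10^13 m³.
Δh = 2.404×10^13 / 3.67×10^14 = 0.0655 m = 6.5 cm.

≈ 6.5 cm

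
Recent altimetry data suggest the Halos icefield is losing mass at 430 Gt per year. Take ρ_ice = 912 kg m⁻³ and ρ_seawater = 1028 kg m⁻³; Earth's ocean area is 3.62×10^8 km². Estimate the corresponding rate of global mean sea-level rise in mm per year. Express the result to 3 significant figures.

ρ_w = 1028 kg m⁻³. Annual water volume added = 430 Gt / ρ_w = 4.300×10^14 kg / 1028 kg m⁻³ = 4.183×10^11 m³.
Δh per year = 4.183×10^11 / 3.62×10^14 = 1.16×10^-3 m = 1.16 mm.

≈ 1.16 mm/yr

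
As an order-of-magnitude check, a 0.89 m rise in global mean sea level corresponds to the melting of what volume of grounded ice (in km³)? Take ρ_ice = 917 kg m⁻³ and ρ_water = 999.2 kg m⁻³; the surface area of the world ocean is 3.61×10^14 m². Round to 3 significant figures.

Required water volume = Δh × A = 0.89 m × 3.61×10^14 m² = 3.213×10^14 m³ = 3.213×10^5 km³.
Ice volume = water volume × ρ_w/ρ_ice = 3.213×10^5 × 999.2/917 = 3.50×10^5 km³.

≈ 3.50×10^5 km³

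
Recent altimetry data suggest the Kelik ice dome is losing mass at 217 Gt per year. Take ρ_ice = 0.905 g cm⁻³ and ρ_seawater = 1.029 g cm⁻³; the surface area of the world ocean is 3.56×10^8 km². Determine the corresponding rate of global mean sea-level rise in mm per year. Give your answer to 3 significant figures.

ρ_w = 1.029 g cm⁻³ = 1029 kg m⁻³. Annual water volume added = 217 Gt / ρ_w = 2.170×10^14 kg / 1029 kg m⁻³ = 2.109×10^11 m³.
Δh per year = 2.109×10^11 / 3.56×10^14 = 5.92×10^-4 m = 0.592 mm.

≈ 0.592 mm/yr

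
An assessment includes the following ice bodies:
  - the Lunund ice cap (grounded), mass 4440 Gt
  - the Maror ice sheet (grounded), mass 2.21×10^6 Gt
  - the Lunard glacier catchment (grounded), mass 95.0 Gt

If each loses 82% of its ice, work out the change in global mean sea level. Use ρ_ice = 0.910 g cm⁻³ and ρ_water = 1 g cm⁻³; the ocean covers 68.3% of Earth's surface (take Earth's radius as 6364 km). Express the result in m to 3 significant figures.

Lunund: 0.82 × 4440 Gt = 3.641×10^15 kg; dividing by ρ_w = 1 g cm⁻³ = 1000 kg m⁻³ gives 3.641×10^12 m³ of water.
Maror: 0.82 × 2.21×10^6 Gt = 1.812×10^18 kg; dividing by ρ_w = 1000 kg m⁻³ gives 1.812×10^15 m³ of water.
Lunard: 0.82 × 95.0 Gt = 7.790×10^13 kg; dividing by ρ_w = 1000 kg m⁻³ gives 7.790×10^10 m³ of water.
Total added water ≈ 1.816×10^15 m³ over 3.48×10^14 m² → Δh = 5.22 m.

≈ 5.22 m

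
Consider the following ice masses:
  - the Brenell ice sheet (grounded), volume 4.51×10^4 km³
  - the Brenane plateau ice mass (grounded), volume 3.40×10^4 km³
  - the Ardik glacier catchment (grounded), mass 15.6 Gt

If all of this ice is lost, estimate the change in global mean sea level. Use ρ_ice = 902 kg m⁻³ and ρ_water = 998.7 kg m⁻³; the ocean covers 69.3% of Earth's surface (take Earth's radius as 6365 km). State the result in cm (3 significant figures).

Brenell: 4.51×10^4 km³ × (902/998.7) = 4.073×10^4 km³ of water.
Brenane: 3.40×10^4 km³ × (902/998.7) = 3.071×10^4 km³ of water.
Ardik: 15.6 Gt = 1.560×10^13 kg; dividing by ρ_w = 998.7 kg m⁻³ gives 1.562×10^10 m³ of water.
Total added water ≈ 7.146×10^13 m³ over 3.53×10^14 m² → Δh = 0.203 m = 20.3 cm.

≈ 20.3 cm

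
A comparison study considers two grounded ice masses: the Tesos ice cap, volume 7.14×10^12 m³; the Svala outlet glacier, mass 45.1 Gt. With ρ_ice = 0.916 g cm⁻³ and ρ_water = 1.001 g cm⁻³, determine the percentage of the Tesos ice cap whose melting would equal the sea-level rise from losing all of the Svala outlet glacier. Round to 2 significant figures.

≈ 0.69 %

Equal sea-level rise means equal mass of meltwater, i.e. equal mass of ice lost.
Ice mass of Svala: 4.510×10^13 kg; ice mass of Tesos: 6.540×10^15 kg.
Fraction required = 4.510×10^13 / 6.540×10^15 = 6.90×10^-3 → 0.69 %.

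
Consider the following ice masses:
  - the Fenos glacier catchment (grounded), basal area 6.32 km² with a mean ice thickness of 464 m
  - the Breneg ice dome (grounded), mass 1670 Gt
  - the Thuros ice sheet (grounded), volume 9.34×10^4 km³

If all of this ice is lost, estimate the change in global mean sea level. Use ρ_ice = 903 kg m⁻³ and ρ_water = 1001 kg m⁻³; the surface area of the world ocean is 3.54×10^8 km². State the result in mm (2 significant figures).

≈ 240 mm

Fenos: ice volume = 6.32 km² × 464 m = 2.932 km³; 2.932 × (903/1001) = 2.645 km³ of water.
Breneg: 1670 Gt = 1.670×10^15 kg; dividing by ρ_w = 1001 kg m⁻³ gives 1.668×10^12 m³ of water.
Thuros: 9.34×10^4 km³ × (903/1001) = 8.426×10^4 km³ of water.
Total added water ≈ 8.593×10^13 m³ over 3.54×10^14 m² → Δh = 0.243 m = 240 mm.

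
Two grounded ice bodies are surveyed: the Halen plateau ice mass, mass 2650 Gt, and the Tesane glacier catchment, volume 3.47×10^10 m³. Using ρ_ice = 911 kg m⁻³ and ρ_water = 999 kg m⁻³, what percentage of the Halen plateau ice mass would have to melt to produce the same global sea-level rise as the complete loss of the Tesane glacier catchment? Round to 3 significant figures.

Equal sea-level rise means equal mass of meltwater, i.e. equal mass of ice lost.
Ice mass of Tesane: 3.161×10^13 kg; ice mass of Halen: 2.650×10^15 kg.
Fraction required = 3.161×10^13 / 2.650×10^15 = 0.0119 → 1.19 %.

≈ 1.19 %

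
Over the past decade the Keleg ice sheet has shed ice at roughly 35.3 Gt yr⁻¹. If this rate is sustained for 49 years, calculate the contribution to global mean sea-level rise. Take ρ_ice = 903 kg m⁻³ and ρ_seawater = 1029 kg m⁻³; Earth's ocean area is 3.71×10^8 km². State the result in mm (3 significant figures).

≈ 4.53 mm

Total mass lost = 35.3 Gt/yr × 49 yr = 1730 Gt = 1.730×10^15 kg.
ρ_w = 1029 kg m⁻³, so water volume = 1.730×10^15 / 1029 = 1.681×10^12 m³.
Δh = 1.681×10^12 / 3.71×10^14 = 4.53×10^-3 m = 4.53 mm.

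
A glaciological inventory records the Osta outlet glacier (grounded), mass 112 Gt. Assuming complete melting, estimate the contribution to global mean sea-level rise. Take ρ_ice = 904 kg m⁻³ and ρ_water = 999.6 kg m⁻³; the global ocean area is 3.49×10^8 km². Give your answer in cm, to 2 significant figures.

≈ 0.032 cm

Osta: 112 Gt = 1.120×10^14 kg; dividing by ρ_w = 999.6 kg m⁻³ gives 1.120×10^11 m³ of water.
Spread over 3.49×10^14 m² of ocean, Δh = 1.120×10^11 / 3.49×10^14 = 3.21×10^-4 m = 0.032 cm.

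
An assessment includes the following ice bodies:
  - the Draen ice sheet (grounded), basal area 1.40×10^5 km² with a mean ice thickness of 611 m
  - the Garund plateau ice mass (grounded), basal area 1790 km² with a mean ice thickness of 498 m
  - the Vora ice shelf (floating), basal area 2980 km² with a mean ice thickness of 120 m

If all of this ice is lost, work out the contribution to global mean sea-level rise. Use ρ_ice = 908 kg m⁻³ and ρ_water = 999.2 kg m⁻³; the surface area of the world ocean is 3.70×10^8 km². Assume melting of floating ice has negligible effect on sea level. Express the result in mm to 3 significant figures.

≈ 212 mm

Draen: ice volume = 1.40×10^5 km² × 611 m = 8.554×10^4 km³; 8.554×10^4 × (908/999.2) = 7.773×10^4 km³ of water.
Garund: ice volume = 1790 km² × 498 m = 891.4 km³; 891.4 × (908/999.2) = 810.1 km³ of water.
The Vora ice shelf is floating and already displaces its own weight of water, so its melt adds essentially nothing to sea level.
Total added water ≈ 7.854×10^13 m³ over 3.70×10^14 m² → Δh = 0.212 m = 212 mm.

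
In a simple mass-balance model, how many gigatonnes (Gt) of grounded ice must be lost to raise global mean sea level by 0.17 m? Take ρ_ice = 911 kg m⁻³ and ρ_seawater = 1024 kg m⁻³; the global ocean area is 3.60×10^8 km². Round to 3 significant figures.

≈ 6.27×10^4 Gt

Required water volume = Δh × A = 0.17 m × 3.60×10^14 m² = 6.120×10^13 m³.
ρ_w = 1024 kg m⁻³, so the mass of water = 6.120×10^13 m³ × 1024 kg m⁻³ = 6.267×10^16 kg = 6.27×10^4 Gt (and the same mass of ice, by conservation).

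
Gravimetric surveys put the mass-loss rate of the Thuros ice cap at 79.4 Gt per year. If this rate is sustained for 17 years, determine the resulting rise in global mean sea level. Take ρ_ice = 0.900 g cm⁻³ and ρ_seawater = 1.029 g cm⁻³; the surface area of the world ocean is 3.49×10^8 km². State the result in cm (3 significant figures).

≈ 0.376 cm

Total mass lost = 79.4 Gt/yr × 17 yr = 1350 Gt = 1.350×10^15 kg.
ρ_w = 1.029 g cm⁻³ = 1029 kg m⁻³, so water volume = 1.350×10^15 / 1029 = 1.312×10^12 m³.
Δh = 1.312×10^12 / 3.49×10^14 = 3.76×10^-3 m = 0.376 cm.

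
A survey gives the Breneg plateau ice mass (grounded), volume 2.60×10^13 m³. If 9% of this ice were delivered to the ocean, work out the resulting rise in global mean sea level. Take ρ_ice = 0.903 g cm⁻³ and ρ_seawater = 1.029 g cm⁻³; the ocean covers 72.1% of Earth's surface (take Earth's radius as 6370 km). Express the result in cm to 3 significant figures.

Breneg: 0.09 × 2.60×10^13 m³ × (903/1029) = 2.053×10^12 m³ of water.
Spread over 3.68×10^14 m² of ocean, Δh = 2.053×10^12 / 3.68×10^14 = 5.59×10^-3 m = 0.559 cm.

≈ 0.559 cm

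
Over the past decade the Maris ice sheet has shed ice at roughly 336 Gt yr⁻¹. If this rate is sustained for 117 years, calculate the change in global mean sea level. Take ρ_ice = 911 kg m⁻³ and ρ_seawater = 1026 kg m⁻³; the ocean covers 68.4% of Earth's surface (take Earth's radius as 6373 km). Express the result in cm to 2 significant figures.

Total mass lost = 336 Gt/yr × 117 yr = 3.931×10^4 Gt = 3.931×10^16 kg.
ρ_w = 1026 kg m⁻³, so water volume = 3.931×10^16 / 1026 = 3.832×10^13 m³.
Δh = 3.832×10^13 / 3.49×10^14 = 0.110 m = 11 cm.

≈ 11 cm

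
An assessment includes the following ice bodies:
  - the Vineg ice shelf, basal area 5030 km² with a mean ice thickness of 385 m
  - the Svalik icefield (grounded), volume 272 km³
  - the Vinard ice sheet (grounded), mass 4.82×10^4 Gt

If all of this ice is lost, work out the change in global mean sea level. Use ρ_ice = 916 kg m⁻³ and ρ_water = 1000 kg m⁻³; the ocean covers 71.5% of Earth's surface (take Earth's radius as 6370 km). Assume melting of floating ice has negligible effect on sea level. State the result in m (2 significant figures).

The Vineg ice shelf is floating and already displaces its own weight of water, so its melt adds essentially nothing to sea level.
Svalik: 272 km³ × (916/1000) = 249.2 km³ of water.
Vinard: 4.82×10^4 Gt = 4.820×10^16 kg; dividing by ρ_w = 1000 kg m⁻³ gives 4.820×10^13 m³ of water.
Total added water ≈ 4.845×10^13 m³ over 3.65×10^14 m² → Δh = 0.133 m.

≈ 0.13 m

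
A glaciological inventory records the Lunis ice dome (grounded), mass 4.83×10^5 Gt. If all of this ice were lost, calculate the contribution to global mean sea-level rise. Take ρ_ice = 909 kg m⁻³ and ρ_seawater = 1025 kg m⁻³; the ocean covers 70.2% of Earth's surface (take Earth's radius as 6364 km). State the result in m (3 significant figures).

≈ 1.32 m

Lunis: 4.83×10^5 Gt = 4.830×10^17 kg; dividing by ρ_w = 1025 kg m⁻³ gives 4.712×10^14 m³ of water.
Spread over 3.57×10^14 m² of ocean, Δh = 4.712×10^14 / 3.57×10^14 = 1.32 m.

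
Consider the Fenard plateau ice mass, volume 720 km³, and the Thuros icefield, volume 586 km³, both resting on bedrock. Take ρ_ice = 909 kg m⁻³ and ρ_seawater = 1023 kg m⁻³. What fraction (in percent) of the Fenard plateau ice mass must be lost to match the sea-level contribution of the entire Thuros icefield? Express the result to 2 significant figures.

Equal sea-level rise means equal mass of meltwater, i.e. equal mass of ice lost.
Ice mass of Thuros: 5.327×10^14 kg; ice mass of Fenard: 6.545×10^14 kg.
Fraction required = 5.327×10^14 / 6.545×10^14 = 0.814 → 81 %.

≈ 81 %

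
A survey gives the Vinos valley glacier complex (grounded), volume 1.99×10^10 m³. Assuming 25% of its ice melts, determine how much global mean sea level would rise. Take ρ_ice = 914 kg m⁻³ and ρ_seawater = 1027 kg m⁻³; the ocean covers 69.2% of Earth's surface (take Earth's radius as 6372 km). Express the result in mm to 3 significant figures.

Vinos: 0.25 × 1.99×10^10 m³ × (914/1027) = 4.428×10^9 m³ of water.
Spread over 3.53×10^14 m² of ocean, Δh = 4.428×10^9 / 3.53×10^14 = 1.25×10^-5 m = 0.0125 mm.

≈ 0.0125 mm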